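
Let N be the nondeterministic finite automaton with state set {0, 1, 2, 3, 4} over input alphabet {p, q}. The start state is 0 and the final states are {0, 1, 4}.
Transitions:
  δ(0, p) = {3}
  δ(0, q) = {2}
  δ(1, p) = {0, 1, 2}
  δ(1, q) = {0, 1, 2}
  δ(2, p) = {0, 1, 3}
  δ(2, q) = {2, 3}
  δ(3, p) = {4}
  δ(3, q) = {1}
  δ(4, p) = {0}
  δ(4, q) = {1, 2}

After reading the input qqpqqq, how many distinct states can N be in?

4

Start: {0}
read q: {2}
read q: {2, 3}
read p: {0, 1, 3, 4}
read q: {0, 1, 2}
read q: {0, 1, 2, 3}
read q: {0, 1, 2, 3}
Final reachable set {0, 1, 2, 3} has 4 states.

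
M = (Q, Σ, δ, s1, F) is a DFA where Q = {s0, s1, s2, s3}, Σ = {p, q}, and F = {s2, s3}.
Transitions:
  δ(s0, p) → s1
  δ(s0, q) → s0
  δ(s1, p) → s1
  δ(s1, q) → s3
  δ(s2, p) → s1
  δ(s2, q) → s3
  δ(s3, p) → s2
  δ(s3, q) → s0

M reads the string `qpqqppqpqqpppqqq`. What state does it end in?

s1 --q--> s3
s3 --p--> s2
s2 --q--> s3
s3 --q--> s0
s0 --p--> s1
s1 --p--> s1
s1 --q--> s3
s3 --p--> s2
s2 --q--> s3
s3 --q--> s0
s0 --p--> s1
s1 --p--> s1
s1 --p--> s1
s1 --q--> s3
s3 --q--> s0
s0 --q--> s0

s0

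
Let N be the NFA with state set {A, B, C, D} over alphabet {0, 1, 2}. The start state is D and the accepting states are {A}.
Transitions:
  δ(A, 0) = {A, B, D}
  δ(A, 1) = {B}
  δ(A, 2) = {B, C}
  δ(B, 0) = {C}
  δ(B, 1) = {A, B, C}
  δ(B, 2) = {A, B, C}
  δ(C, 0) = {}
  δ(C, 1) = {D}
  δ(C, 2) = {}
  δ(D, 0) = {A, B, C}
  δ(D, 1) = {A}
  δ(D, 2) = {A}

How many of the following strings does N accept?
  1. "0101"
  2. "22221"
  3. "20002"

"0101": accepted
"22221": accepted
"20002": accepted

3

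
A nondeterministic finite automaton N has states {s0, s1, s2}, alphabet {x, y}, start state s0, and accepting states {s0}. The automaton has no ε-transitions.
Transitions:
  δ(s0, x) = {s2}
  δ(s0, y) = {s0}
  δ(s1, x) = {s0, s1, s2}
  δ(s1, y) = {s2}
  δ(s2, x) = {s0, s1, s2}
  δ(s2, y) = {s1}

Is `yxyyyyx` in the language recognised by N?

Start: {s0}
read y: {s0}
read x: {s2}
read y: {s1}
read y: {s2}
read y: {s1}
read y: {s2}
read x: {s0, s1, s2}
Reachable ∩ accepting = {s0} — nonempty.

accepted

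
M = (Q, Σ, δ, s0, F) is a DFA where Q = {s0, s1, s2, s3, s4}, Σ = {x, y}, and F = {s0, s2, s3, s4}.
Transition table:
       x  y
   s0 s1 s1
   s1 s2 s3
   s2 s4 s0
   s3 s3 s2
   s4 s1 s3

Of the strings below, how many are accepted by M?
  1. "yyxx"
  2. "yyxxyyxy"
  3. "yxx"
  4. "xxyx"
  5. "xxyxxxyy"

"yyxx": accepted
"yyxxyyxy": accepted
"yxx": accepted
"xxyx": rejected
"xxyxxxyy": accepted

4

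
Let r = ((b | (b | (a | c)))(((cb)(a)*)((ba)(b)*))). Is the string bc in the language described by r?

No split of bc into u·v has (b|(b|(a|c))) matching u and (((cb)(a)*)((ba)(b)*)) matching v.

no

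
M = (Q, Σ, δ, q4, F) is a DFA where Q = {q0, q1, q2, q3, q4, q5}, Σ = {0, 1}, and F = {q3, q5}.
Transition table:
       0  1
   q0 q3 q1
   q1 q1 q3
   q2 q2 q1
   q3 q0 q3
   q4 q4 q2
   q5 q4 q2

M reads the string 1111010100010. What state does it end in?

q1

q4 --1--> q2
q2 --1--> q1
q1 --1--> q3
q3 --1--> q3
q3 --0--> q0
q0 --1--> q1
q1 --0--> q1
q1 --1--> q3
q3 --0--> q0
q0 --0--> q3
q3 --0--> q0
q0 --1--> q1
q1 --0--> q1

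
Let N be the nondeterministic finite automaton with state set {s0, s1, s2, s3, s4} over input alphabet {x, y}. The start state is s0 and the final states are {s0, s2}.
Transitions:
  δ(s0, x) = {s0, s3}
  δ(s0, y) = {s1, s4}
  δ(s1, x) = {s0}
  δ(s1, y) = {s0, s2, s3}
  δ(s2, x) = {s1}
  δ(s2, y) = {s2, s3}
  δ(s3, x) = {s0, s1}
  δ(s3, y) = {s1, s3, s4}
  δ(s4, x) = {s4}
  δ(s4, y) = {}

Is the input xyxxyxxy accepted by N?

rejected

Start: {s0}
read x: {s0, s3}
read y: {s1, s3, s4}
read x: {s0, s1, s4}
read x: {s0, s3, s4}
read y: {s1, s3, s4}
read x: {s0, s1, s4}
read x: {s0, s3, s4}
read y: {s1, s3, s4}
Reachable ∩ accepting = {} — empty.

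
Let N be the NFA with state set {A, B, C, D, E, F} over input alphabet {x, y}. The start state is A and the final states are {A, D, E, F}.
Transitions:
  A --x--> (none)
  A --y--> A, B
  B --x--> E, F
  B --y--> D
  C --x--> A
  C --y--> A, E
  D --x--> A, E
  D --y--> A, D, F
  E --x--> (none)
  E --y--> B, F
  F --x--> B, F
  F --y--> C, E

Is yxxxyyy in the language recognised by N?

Start: {A}
read y: {A, B}
read x: {E, F}
read x: {B, F}
read x: {B, E, F}
read y: {B, C, D, E, F}
read y: {A, B, C, D, E, F}
read y: {A, B, C, D, E, F}
Reachable ∩ accepting = {A, D, E, F} — nonempty.

accepted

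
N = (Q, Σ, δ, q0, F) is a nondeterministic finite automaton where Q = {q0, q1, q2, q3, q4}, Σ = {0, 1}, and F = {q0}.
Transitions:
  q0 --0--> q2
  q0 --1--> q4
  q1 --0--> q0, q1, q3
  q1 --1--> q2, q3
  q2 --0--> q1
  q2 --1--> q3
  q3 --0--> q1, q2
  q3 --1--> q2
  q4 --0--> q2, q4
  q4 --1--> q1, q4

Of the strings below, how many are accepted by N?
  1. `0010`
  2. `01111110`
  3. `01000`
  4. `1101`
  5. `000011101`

1

`0010`: rejected
`01111110`: rejected
`01000`: accepted
`1101`: rejected
`000011101`: rejected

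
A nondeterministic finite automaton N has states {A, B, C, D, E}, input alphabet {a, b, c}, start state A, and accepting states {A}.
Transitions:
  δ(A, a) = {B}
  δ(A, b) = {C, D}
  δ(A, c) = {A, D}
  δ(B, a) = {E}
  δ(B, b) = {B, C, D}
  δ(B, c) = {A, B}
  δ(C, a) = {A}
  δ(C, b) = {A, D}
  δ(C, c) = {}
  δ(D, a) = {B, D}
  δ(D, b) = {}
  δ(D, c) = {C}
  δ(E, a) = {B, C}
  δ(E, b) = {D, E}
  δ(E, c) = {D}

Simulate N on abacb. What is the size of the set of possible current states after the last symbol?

4

Start: {A}
read a: {B}
read b: {B, C, D}
read a: {A, B, D, E}
read c: {A, B, C, D}
read b: {A, B, C, D}
Final reachable set {A, B, C, D} has 4 states.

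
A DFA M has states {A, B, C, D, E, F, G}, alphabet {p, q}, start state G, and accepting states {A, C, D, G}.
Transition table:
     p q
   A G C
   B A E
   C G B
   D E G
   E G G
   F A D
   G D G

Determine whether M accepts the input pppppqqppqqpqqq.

accepted

G --p--> D
D --p--> E
E --p--> G
G --p--> D
D --p--> E
E --q--> G
G --q--> G
G --p--> D
D --p--> E
E --q--> G
G --q--> G
G --p--> D
D --q--> G
G --q--> G
G --q--> G
End in state G, which is an accepting state.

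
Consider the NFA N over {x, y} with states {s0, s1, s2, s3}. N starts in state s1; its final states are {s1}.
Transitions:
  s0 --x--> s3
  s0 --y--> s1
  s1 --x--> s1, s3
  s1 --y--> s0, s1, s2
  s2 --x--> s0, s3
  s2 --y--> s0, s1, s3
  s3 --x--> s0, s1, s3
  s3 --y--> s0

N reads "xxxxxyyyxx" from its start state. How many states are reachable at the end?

3

Start: {s1}
read x: {s1, s3}
read x: {s0, s1, s3}
read x: {s0, s1, s3}
read x: {s0, s1, s3}
read x: {s0, s1, s3}
read y: {s0, s1, s2}
read y: {s0, s1, s2, s3}
read y: {s0, s1, s2, s3}
read x: {s0, s1, s3}
read x: {s0, s1, s3}
Final reachable set {s0, s1, s3} has 3 states.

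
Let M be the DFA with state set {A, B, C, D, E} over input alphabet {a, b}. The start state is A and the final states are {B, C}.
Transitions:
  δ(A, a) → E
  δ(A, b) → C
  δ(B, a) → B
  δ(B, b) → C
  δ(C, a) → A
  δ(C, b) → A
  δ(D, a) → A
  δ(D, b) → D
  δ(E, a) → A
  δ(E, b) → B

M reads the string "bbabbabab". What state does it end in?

C

A --b--> C
C --b--> A
A --a--> E
E --b--> B
B --b--> C
C --a--> A
A --b--> C
C --a--> A
A --b--> C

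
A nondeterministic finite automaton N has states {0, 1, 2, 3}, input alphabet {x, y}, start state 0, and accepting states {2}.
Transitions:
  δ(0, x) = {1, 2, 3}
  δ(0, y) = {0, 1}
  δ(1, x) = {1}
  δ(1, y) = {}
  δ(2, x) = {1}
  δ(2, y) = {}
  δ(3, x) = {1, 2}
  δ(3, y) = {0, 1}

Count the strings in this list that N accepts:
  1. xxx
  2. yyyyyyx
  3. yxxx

xxx: rejected
yyyyyyx: accepted
yxxx: rejected

1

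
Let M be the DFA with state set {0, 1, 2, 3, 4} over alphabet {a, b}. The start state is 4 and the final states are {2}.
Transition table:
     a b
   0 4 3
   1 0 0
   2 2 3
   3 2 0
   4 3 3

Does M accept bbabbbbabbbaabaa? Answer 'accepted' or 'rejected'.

4 --b--> 3
3 --b--> 0
0 --a--> 4
4 --b--> 3
3 --b--> 0
0 --b--> 3
3 --b--> 0
0 --a--> 4
4 --b--> 3
3 --b--> 0
0 --b--> 3
3 --a--> 2
2 --a--> 2
2 --b--> 3
3 --a--> 2
2 --a--> 2
End in state 2, which is an accepting state.

accepted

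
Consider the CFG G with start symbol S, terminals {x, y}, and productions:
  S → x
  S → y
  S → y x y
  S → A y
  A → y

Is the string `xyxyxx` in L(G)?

no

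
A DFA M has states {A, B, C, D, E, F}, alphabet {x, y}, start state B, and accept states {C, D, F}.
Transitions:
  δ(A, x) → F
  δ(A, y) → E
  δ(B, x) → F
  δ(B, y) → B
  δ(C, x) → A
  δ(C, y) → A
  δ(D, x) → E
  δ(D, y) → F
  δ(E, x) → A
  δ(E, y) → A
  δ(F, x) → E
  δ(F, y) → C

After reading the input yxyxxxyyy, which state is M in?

B --y--> B
B --x--> F
F --y--> C
C --x--> A
A --x--> F
F --x--> E
E --y--> A
A --y--> E
E --y--> A

A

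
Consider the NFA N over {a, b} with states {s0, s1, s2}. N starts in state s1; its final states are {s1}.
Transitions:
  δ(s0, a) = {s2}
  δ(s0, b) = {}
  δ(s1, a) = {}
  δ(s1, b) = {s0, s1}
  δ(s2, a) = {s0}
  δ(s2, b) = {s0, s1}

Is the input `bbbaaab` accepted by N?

Start: {s1}
read b: {s0, s1}
read b: {s0, s1}
read b: {s0, s1}
read a: {s2}
read a: {s0}
read a: {s2}
read b: {s0, s1}
Reachable ∩ accepting = {s1} — nonempty.

accepted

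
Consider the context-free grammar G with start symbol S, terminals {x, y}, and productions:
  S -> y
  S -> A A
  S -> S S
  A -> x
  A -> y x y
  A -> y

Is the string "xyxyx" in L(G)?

no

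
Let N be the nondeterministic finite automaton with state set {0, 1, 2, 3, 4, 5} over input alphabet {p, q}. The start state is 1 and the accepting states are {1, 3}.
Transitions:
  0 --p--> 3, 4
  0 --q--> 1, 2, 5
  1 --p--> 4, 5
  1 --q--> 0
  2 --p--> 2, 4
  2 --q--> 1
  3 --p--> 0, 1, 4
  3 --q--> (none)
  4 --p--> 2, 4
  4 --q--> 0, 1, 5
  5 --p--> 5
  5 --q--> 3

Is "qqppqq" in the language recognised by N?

accepted

Start: {1}
read q: {0}
read q: {1, 2, 5}
read p: {2, 4, 5}
read p: {2, 4, 5}
read q: {0, 1, 3, 5}
read q: {0, 1, 2, 3, 5}
Reachable ∩ accepting = {1, 3} — nonempty.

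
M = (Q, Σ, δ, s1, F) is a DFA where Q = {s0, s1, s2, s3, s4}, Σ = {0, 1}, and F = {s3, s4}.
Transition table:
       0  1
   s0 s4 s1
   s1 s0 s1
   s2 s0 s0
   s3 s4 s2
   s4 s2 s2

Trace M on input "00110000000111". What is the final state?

s1

s1 --0--> s0
s0 --0--> s4
s4 --1--> s2
s2 --1--> s0
s0 --0--> s4
s4 --0--> s2
s2 --0--> s0
s0 --0--> s4
s4 --0--> s2
s2 --0--> s0
s0 --0--> s4
s4 --1--> s2
s2 --1--> s0
s0 --1--> s1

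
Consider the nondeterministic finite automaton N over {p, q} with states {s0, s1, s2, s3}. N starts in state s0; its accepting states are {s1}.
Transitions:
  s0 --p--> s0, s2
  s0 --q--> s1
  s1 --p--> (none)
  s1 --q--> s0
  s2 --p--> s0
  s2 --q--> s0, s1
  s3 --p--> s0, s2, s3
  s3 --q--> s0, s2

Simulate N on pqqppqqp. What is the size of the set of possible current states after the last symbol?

2

Start: {s0}
read p: {s0, s2}
read q: {s0, s1}
read q: {s0, s1}
read p: {s0, s2}
read p: {s0, s2}
read q: {s0, s1}
read q: {s0, s1}
read p: {s0, s2}
Final reachable set {s0, s2} has 2 states.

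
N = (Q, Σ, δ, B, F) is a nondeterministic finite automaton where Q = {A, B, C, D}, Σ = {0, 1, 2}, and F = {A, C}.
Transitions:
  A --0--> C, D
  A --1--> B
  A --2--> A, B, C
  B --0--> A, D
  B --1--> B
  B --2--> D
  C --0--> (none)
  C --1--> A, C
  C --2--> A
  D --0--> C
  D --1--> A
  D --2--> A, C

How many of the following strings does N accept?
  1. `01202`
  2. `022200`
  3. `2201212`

3

`01202`: accepted
`022200`: accepted
`2201212`: accepted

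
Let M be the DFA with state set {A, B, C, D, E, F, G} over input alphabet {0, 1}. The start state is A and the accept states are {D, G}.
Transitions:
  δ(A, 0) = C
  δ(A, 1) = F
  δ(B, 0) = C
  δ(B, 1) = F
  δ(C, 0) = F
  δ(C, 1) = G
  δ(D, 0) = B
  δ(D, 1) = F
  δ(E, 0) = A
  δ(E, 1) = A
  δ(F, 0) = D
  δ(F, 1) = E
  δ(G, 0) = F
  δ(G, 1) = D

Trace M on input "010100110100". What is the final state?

A --0--> C
C --1--> G
G --0--> F
F --1--> E
E --0--> A
A --0--> C
C --1--> G
G --1--> D
D --0--> B
B --1--> F
F --0--> D
D --0--> B

B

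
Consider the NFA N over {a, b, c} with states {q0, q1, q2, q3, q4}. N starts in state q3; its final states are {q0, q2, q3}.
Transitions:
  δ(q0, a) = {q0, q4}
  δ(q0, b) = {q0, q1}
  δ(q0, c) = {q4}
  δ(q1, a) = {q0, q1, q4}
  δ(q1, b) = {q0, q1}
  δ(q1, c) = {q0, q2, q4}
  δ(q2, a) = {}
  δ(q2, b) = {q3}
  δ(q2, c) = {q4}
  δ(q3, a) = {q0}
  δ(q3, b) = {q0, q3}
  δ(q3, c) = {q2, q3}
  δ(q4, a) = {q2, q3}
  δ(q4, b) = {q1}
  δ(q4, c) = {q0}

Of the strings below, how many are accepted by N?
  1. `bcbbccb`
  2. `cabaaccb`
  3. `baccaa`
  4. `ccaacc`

`bcbbccb`: accepted
`cabaaccb`: accepted
`baccaa`: accepted
`ccaacc`: accepted

4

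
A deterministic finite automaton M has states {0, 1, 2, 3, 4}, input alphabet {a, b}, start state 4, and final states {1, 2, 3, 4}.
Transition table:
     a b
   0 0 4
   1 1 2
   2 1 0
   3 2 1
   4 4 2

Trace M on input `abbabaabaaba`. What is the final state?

4 --a--> 4
4 --b--> 2
2 --b--> 0
0 --a--> 0
0 --b--> 4
4 --a--> 4
4 --a--> 4
4 --b--> 2
2 --a--> 1
1 --a--> 1
1 --b--> 2
2 --a--> 1

1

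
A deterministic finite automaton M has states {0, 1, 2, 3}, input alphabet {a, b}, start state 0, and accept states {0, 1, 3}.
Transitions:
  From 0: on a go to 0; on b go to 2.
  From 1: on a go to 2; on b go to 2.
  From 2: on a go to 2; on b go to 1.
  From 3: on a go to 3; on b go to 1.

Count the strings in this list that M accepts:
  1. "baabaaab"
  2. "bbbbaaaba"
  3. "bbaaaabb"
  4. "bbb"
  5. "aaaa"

"baabaaab": accepted
"bbbbaaaba": rejected
"bbaaaabb": rejected
"bbb": rejected
"aaaa": accepted

2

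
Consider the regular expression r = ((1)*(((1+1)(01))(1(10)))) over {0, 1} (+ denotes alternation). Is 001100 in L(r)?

no

No split of 001100 into u·v has (1)* matching u and (((1+1)(01))(1(10))) matching v.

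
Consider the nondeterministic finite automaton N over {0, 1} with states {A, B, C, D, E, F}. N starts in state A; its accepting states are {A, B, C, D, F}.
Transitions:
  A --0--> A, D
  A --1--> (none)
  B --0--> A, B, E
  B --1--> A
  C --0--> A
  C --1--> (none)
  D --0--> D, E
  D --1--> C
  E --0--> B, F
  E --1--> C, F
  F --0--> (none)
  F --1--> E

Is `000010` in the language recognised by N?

Start: {A}
read 0: {A, D}
read 0: {A, D, E}
read 0: {A, B, D, E, F}
read 0: {A, B, D, E, F}
read 1: {A, C, E, F}
read 0: {A, B, D, F}
Reachable ∩ accepting = {A, B, D, F} — nonempty.

accepted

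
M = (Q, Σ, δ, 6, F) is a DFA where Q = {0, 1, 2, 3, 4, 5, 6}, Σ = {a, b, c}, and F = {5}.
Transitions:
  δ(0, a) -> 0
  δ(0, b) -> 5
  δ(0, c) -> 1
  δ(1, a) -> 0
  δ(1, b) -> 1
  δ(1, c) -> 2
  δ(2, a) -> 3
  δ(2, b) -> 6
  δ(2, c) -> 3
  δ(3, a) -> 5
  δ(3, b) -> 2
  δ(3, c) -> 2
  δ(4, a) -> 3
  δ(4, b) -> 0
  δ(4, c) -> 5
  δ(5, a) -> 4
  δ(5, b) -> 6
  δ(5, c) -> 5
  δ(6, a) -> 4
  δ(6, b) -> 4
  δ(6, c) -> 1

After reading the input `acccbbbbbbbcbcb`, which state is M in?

6

6 --a--> 4
4 --c--> 5
5 --c--> 5
5 --c--> 5
5 --b--> 6
6 --b--> 4
4 --b--> 0
0 --b--> 5
5 --b--> 6
6 --b--> 4
4 --b--> 0
0 --c--> 1
1 --b--> 1
1 --c--> 2
2 --b--> 6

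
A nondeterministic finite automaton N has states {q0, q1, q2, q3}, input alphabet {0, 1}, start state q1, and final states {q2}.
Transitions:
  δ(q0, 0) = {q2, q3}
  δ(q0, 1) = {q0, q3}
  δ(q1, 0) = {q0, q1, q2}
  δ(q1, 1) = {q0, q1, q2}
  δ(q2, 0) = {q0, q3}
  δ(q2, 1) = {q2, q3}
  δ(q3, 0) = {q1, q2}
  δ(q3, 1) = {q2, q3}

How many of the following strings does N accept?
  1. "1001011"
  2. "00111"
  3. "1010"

"1001011": accepted
"00111": accepted
"1010": accepted

3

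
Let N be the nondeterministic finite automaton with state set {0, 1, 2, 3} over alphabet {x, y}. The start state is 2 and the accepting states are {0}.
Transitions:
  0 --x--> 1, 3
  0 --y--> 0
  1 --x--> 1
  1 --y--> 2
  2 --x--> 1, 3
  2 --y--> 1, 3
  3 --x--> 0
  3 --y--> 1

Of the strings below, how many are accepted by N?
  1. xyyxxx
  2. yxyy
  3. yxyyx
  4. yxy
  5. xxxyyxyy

5

xyyxxx: accepted
yxyy: accepted
yxyyx: accepted
yxy: accepted
xxxyyxyy: accepted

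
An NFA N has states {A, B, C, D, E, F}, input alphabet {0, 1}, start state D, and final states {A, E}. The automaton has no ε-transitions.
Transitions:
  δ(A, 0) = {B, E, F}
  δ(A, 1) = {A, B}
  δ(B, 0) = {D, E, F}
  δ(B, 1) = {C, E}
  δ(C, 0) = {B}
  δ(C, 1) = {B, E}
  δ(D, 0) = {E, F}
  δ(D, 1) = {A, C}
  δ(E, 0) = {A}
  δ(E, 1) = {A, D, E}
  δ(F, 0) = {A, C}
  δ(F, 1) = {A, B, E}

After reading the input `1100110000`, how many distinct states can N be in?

Start: {D}
read 1: {A, C}
read 1: {A, B, E}
read 0: {A, B, D, E, F}
read 0: {A, B, C, D, E, F}
read 1: {A, B, C, D, E}
read 1: {A, B, C, D, E}
read 0: {A, B, D, E, F}
read 0: {A, B, C, D, E, F}
read 0: {A, B, C, D, E, F}
read 0: {A, B, C, D, E, F}
Final reachable set {A, B, C, D, E, F} has 6 states.

6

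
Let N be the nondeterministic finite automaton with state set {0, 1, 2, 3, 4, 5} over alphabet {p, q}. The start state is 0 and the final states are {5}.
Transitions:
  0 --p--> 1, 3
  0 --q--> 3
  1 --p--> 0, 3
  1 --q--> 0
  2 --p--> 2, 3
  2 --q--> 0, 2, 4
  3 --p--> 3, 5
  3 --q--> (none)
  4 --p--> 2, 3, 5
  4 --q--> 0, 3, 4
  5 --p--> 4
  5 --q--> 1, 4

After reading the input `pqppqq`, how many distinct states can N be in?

Start: {0}
read p: {1, 3}
read q: {0}
read p: {1, 3}
read p: {0, 3, 5}
read q: {1, 3, 4}
read q: {0, 3, 4}
Final reachable set {0, 3, 4} has 3 states.

3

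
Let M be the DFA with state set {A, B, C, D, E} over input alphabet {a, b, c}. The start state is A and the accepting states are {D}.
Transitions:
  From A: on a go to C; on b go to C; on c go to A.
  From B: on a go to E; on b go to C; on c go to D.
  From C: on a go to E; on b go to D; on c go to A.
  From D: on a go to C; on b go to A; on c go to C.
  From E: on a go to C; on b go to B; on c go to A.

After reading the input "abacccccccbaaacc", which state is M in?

A --a--> C
C --b--> D
D --a--> C
C --c--> A
A --c--> A
A --c--> A
A --c--> A
A --c--> A
A --c--> A
A --c--> A
A --b--> C
C --a--> E
E --a--> C
C --a--> E
E --c--> A
A --c--> A

A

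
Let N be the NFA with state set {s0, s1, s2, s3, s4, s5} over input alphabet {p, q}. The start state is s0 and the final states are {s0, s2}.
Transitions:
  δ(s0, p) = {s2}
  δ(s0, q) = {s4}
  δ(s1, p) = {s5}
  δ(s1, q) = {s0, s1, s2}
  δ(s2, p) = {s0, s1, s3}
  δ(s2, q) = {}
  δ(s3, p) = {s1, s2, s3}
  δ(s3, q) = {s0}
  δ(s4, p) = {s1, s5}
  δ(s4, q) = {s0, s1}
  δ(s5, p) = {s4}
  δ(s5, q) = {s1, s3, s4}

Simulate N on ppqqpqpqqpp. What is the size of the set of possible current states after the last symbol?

Start: {s0}
read p: {s2}
read p: {s0, s1, s3}
read q: {s0, s1, s2, s4}
read q: {s0, s1, s2, s4}
read p: {s0, s1, s2, s3, s5}
read q: {s0, s1, s2, s3, s4}
read p: {s0, s1, s2, s3, s5}
read q: {s0, s1, s2, s3, s4}
read q: {s0, s1, s2, s4}
read p: {s0, s1, s2, s3, s5}
read p: {s0, s1, s2, s3, s4, s5}
Final reachable set {s0, s1, s2, s3, s4, s5} has 6 states.

6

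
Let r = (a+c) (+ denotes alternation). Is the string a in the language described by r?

The left alternative a matches a.

yes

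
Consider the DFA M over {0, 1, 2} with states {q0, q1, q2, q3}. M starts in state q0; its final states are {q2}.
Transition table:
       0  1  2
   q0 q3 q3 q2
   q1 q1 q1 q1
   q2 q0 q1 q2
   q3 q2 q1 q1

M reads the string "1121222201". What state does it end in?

q1

q0 --1--> q3
q3 --1--> q1
q1 --2--> q1
q1 --1--> q1
q1 --2--> q1
q1 --2--> q1
q1 --2--> q1
q1 --2--> q1
q1 --0--> q1
q1 --1--> q1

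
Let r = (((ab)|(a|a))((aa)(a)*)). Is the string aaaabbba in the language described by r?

No split of aaaabbba into u·v has ((ab)|(a|a)) matching u and ((aa)(a)*) matching v.

no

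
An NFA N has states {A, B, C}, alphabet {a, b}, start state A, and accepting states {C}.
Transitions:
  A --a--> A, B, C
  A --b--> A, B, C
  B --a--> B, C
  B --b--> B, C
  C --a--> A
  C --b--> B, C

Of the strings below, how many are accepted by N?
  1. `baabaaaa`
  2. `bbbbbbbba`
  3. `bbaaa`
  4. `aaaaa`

`baabaaaa`: accepted
`bbbbbbbba`: accepted
`bbaaa`: accepted
`aaaaa`: accepted

4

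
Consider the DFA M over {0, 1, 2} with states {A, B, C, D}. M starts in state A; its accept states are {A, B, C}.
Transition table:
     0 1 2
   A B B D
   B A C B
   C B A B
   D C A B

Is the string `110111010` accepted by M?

A --1--> B
B --1--> C
C --0--> B
B --1--> C
C --1--> A
A --1--> B
B --0--> A
A --1--> B
B --0--> A
End in state A, which is an accepting state.

accepted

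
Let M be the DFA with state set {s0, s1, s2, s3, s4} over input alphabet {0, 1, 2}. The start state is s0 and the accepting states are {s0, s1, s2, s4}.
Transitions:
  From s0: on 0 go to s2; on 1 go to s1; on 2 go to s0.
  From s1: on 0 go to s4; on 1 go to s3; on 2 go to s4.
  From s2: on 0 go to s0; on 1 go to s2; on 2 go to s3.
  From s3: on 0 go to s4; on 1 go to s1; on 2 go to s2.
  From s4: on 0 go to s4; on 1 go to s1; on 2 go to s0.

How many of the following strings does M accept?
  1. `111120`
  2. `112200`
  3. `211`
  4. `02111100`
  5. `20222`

`111120`: accepted
`112200`: accepted
`211`: rejected
`02111100`: accepted
`20222`: rejected

3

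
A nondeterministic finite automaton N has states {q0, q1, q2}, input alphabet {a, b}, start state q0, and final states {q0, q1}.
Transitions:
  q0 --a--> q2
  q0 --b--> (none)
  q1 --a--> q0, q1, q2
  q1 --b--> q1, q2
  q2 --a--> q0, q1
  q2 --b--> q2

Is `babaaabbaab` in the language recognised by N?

Start: {q0}
read b: {}
The reachable set is empty and stays empty for the remaining 10 symbols.
Reachable ∩ accepting = {} — empty.

rejected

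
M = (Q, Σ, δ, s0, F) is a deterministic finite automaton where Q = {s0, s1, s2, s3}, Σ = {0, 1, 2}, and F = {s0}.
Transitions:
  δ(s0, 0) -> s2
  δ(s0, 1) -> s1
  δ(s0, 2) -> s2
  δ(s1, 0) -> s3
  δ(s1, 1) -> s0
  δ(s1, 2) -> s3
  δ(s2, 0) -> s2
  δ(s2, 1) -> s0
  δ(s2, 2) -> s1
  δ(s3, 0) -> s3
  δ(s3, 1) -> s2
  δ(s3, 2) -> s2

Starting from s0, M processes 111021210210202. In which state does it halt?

s0 --1--> s1
s1 --1--> s0
s0 --1--> s1
s1 --0--> s3
s3 --2--> s2
s2 --1--> s0
s0 --2--> s2
s2 --1--> s0
s0 --0--> s2
s2 --2--> s1
s1 --1--> s0
s0 --0--> s2
s2 --2--> s1
s1 --0--> s3
s3 --2--> s2

s2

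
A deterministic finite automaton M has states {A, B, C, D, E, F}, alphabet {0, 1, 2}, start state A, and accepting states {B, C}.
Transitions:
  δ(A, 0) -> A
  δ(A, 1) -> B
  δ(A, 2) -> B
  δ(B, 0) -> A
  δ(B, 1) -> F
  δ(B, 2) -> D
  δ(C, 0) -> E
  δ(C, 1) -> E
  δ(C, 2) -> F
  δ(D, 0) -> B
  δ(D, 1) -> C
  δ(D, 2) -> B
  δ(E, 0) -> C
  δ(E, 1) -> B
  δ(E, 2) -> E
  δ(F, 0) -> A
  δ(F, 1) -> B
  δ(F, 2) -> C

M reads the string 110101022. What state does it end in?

D

A --1--> B
B --1--> F
F --0--> A
A --1--> B
B --0--> A
A --1--> B
B --0--> A
A --2--> B
B --2--> D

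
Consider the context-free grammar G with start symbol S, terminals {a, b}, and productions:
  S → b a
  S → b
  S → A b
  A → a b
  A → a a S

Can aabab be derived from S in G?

yes

S ⇒ Ab ⇒ aaSb ⇒ aabab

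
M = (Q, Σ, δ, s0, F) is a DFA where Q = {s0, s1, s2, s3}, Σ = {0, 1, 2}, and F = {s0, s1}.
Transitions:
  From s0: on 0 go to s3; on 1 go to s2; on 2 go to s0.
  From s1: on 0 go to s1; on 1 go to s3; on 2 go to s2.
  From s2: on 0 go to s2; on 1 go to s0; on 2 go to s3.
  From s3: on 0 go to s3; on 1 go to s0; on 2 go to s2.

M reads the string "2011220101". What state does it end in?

s0 --2--> s0
s0 --0--> s3
s3 --1--> s0
s0 --1--> s2
s2 --2--> s3
s3 --2--> s2
s2 --0--> s2
s2 --1--> s0
s0 --0--> s3
s3 --1--> s0

s0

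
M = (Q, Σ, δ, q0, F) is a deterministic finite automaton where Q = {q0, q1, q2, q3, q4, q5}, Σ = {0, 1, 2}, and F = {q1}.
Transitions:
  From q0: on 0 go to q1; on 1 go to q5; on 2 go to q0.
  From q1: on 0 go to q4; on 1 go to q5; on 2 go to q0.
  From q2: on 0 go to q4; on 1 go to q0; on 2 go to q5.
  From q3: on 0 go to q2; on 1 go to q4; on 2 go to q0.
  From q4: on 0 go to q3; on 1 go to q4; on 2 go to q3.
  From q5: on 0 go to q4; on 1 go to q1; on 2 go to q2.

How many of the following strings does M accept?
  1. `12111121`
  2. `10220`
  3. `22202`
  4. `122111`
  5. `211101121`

`12111121`: rejected
`10220`: accepted
`22202`: rejected
`122111`: accepted
`211101121`: rejected

2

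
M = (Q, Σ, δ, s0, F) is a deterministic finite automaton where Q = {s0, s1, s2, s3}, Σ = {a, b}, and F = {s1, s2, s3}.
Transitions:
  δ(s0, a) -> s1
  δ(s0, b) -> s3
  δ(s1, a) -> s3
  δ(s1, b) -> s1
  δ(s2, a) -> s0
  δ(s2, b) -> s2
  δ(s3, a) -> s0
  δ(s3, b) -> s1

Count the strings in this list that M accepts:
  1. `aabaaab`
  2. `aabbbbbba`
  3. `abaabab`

3

`aabaaab`: accepted
`aabbbbbba`: accepted
`abaabab`: accepted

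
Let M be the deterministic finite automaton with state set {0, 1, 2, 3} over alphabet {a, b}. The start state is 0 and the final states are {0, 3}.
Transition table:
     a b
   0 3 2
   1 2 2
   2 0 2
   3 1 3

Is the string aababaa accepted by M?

0 --a--> 3
3 --a--> 1
1 --b--> 2
2 --a--> 0
0 --b--> 2
2 --a--> 0
0 --a--> 3
End in state 3, which is an accepting state.

accepted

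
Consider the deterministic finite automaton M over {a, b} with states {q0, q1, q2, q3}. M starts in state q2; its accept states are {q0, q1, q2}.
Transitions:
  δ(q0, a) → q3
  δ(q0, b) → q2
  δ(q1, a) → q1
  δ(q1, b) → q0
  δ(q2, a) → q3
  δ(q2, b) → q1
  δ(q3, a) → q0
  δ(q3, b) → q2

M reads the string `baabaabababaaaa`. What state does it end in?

q2 --b--> q1
q1 --a--> q1
q1 --a--> q1
q1 --b--> q0
q0 --a--> q3
q3 --a--> q0
q0 --b--> q2
q2 --a--> q3
q3 --b--> q2
q2 --a--> q3
q3 --b--> q2
q2 --a--> q3
q3 --a--> q0
q0 --a--> q3
q3 --a--> q0

q0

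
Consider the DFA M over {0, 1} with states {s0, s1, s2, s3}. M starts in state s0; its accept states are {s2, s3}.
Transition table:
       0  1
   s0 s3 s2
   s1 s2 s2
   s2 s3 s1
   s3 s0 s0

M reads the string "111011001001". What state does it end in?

s0 --1--> s2
s2 --1--> s1
s1 --1--> s2
s2 --0--> s3
s3 --1--> s0
s0 --1--> s2
s2 --0--> s3
s3 --0--> s0
s0 --1--> s2
s2 --0--> s3
s3 --0--> s0
s0 --1--> s2

s2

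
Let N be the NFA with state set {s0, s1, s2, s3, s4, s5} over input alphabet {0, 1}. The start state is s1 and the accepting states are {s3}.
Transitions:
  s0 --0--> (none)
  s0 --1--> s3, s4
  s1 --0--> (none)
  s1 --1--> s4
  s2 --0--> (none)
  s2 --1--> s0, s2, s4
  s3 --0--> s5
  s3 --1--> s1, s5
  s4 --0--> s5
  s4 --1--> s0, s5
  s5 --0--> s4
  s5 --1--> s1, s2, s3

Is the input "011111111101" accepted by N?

Start: {s1}
read 0: {}
The reachable set is empty and stays empty for the remaining 11 symbols.
Reachable ∩ accepting = {} — empty.

rejected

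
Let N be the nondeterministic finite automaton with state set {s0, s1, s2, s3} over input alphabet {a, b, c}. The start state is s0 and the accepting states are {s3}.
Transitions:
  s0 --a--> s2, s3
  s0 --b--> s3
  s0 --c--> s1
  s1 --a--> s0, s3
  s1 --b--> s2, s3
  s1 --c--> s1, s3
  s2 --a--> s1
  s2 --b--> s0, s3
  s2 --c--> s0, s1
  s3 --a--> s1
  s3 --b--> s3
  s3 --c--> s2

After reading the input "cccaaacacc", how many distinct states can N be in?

Start: {s0}
read c: {s1}
read c: {s1, s3}
read c: {s1, s2, s3}
read a: {s0, s1, s3}
read a: {s0, s1, s2, s3}
read a: {s0, s1, s2, s3}
read c: {s0, s1, s2, s3}
read a: {s0, s1, s2, s3}
read c: {s0, s1, s2, s3}
read c: {s0, s1, s2, s3}
Final reachable set {s0, s1, s2, s3} has 4 states.

4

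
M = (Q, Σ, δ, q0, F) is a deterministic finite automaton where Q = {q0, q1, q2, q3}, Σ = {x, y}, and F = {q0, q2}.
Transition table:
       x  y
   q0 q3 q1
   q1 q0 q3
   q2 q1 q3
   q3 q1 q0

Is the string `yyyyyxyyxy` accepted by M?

q0 --y--> q1
q1 --y--> q3
q3 --y--> q0
q0 --y--> q1
q1 --y--> q3
q3 --x--> q1
q1 --y--> q3
q3 --y--> q0
q0 --x--> q3
q3 --y--> q0
End in state q0, which is an accepting state.

accepted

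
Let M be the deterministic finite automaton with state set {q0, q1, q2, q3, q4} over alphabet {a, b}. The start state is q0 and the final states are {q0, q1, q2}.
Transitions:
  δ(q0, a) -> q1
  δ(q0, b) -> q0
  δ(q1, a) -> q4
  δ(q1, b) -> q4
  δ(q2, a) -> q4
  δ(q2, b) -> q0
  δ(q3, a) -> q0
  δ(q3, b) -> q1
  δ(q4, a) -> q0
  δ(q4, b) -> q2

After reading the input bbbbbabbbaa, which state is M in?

q0 --b--> q0
q0 --b--> q0
q0 --b--> q0
q0 --b--> q0
q0 --b--> q0
q0 --a--> q1
q1 --b--> q4
q4 --b--> q2
q2 --b--> q0
q0 --a--> q1
q1 --a--> q4

q4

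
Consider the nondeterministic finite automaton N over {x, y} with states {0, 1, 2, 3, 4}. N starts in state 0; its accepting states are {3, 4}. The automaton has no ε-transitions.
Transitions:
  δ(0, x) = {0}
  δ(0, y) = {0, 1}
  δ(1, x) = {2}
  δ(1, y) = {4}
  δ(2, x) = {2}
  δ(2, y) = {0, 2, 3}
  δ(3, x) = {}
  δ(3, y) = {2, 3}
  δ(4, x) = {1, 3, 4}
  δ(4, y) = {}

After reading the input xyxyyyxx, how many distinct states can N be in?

Start: {0}
read x: {0}
read y: {0, 1}
read x: {0, 2}
read y: {0, 1, 2, 3}
read y: {0, 1, 2, 3, 4}
read y: {0, 1, 2, 3, 4}
read x: {0, 1, 2, 3, 4}
read x: {0, 1, 2, 3, 4}
Final reachable set {0, 1, 2, 3, 4} has 5 states.

5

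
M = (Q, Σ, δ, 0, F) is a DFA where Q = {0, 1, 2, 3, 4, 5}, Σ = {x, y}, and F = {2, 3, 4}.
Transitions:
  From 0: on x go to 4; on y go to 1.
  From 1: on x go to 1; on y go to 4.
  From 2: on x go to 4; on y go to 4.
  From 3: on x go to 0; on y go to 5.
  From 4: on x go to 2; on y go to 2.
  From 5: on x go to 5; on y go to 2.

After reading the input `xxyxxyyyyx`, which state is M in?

2

0 --x--> 4
4 --x--> 2
2 --y--> 4
4 --x--> 2
2 --x--> 4
4 --y--> 2
2 --y--> 4
4 --y--> 2
2 --y--> 4
4 --x--> 2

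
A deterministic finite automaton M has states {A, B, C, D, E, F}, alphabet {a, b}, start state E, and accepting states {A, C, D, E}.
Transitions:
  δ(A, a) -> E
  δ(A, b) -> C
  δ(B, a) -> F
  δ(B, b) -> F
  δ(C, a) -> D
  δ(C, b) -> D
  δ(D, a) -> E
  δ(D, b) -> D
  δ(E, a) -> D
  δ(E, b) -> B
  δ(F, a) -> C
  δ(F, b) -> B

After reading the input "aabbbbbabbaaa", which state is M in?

E --a--> D
D --a--> E
E --b--> B
B --b--> F
F --b--> B
B --b--> F
F --b--> B
B --a--> F
F --b--> B
B --b--> F
F --a--> C
C --a--> D
D --a--> E

E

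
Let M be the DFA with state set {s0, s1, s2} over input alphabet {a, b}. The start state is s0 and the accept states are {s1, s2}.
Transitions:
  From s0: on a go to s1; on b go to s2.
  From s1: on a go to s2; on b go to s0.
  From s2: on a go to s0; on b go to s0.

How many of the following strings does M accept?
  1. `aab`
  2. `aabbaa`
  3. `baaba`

`aab`: rejected
`aabbaa`: accepted
`baaba`: accepted

2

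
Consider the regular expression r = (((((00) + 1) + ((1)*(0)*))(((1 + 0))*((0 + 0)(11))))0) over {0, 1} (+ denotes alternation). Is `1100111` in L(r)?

no

No split of 1100111 into u·v has ((((00)+1)+((1)*(0)*))(((1+0))*((0+0)(11)))) matching u and 0 matching v.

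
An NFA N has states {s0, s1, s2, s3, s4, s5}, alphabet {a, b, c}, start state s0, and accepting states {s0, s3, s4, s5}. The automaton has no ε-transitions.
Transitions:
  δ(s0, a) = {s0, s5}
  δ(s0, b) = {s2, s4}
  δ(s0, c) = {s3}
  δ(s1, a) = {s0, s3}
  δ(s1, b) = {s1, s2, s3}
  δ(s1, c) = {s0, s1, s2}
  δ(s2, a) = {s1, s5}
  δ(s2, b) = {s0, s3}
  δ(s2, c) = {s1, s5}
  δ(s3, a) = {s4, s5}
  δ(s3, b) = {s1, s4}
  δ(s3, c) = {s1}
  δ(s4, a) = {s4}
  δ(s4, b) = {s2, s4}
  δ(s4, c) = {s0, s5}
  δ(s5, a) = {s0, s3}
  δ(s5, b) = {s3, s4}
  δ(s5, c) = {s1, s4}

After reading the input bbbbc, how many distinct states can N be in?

5

Start: {s0}
read b: {s2, s4}
read b: {s0, s2, s3, s4}
read b: {s0, s1, s2, s3, s4}
read b: {s0, s1, s2, s3, s4}
read c: {s0, s1, s2, s3, s5}
Final reachable set {s0, s1, s2, s3, s5} has 5 states.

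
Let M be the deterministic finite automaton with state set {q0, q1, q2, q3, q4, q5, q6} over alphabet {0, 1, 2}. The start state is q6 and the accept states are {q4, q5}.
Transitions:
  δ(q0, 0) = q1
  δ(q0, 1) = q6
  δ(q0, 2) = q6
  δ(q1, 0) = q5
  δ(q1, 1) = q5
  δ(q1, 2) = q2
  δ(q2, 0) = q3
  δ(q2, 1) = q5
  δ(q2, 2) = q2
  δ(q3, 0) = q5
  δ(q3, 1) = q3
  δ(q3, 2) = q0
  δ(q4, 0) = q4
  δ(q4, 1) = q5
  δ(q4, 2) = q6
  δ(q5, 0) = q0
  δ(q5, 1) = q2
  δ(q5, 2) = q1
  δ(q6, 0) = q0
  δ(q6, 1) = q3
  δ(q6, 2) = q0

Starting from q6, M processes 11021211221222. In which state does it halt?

q6 --1--> q3
q3 --1--> q3
q3 --0--> q5
q5 --2--> q1
q1 --1--> q5
q5 --2--> q1
q1 --1--> q5
q5 --1--> q2
q2 --2--> q2
q2 --2--> q2
q2 --1--> q5
q5 --2--> q1
q1 --2--> q2
q2 --2--> q2

q2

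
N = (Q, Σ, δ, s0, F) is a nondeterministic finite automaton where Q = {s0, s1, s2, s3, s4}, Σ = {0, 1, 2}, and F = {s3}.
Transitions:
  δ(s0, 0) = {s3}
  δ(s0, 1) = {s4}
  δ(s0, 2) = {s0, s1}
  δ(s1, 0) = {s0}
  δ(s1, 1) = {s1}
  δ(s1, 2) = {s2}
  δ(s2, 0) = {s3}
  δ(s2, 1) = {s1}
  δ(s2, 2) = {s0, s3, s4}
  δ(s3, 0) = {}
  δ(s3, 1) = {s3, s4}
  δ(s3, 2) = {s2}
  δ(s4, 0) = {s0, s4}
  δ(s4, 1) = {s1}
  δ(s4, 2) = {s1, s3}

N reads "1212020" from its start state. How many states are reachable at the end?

Start: {s0}
read 1: {s4}
read 2: {s1, s3}
read 1: {s1, s3, s4}
read 2: {s1, s2, s3}
read 0: {s0, s3}
read 2: {s0, s1, s2}
read 0: {s0, s3}
Final reachable set {s0, s3} has 2 states.

2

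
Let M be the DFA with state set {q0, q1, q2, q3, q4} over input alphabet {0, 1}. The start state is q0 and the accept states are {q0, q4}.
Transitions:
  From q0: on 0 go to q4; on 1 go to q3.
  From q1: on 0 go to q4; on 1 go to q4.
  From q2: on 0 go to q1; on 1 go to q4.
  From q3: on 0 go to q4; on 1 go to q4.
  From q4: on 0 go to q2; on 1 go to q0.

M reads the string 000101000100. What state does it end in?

q2

q0 --0--> q4
q4 --0--> q2
q2 --0--> q1
q1 --1--> q4
q4 --0--> q2
q2 --1--> q4
q4 --0--> q2
q2 --0--> q1
q1 --0--> q4
q4 --1--> q0
q0 --0--> q4
q4 --0--> q2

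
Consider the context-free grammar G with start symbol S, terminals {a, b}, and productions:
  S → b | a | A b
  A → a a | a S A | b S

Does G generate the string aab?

S ⇒ Ab ⇒ aab

yes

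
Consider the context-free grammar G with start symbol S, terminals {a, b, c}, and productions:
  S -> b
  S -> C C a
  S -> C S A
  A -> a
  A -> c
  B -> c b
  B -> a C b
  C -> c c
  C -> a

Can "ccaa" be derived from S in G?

yes

S ⇒ CCa ⇒ ccCa ⇒ ccaa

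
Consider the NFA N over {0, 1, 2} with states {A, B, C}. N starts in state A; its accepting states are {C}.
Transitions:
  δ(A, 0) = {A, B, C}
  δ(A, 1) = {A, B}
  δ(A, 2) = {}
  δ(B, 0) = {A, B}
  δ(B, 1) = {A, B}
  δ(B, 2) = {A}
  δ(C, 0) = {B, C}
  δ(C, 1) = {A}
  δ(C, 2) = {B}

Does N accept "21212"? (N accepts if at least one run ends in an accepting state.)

Start: {A}
read 2: {}
The reachable set is empty and stays empty for the remaining 4 symbols.
Reachable ∩ accepting = {} — empty.

rejected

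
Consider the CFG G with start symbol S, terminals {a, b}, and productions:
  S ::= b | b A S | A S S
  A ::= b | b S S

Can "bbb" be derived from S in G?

S ⇒ bAS ⇒ bbS ⇒ bbb

yes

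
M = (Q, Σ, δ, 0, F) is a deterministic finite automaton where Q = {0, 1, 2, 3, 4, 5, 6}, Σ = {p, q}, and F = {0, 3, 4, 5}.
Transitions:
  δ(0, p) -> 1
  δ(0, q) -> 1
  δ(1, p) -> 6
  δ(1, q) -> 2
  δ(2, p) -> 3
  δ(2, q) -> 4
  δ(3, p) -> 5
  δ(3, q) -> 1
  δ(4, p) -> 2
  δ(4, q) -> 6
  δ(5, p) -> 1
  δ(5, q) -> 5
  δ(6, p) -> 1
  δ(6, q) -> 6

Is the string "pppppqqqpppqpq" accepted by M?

0 --p--> 1
1 --p--> 6
6 --p--> 1
1 --p--> 6
6 --p--> 1
1 --q--> 2
2 --q--> 4
4 --q--> 6
6 --p--> 1
1 --p--> 6
6 --p--> 1
1 --q--> 2
2 --p--> 3
3 --q--> 1
End in state 1, which is not an accepting state.

rejected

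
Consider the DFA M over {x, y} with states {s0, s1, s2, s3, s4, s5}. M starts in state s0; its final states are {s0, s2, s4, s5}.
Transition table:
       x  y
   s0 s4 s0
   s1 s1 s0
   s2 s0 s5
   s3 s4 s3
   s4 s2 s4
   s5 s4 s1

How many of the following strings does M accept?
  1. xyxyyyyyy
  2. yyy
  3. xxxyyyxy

3

xyxyyyyyy: accepted
yyy: accepted
xxxyyyxy: accepted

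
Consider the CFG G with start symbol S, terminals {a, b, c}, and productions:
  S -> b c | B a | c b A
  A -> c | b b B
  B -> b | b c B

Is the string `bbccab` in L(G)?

no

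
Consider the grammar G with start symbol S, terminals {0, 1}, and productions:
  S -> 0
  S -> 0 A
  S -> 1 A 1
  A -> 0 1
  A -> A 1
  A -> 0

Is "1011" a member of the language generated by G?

yes

S ⇒ 1A1 ⇒ 1011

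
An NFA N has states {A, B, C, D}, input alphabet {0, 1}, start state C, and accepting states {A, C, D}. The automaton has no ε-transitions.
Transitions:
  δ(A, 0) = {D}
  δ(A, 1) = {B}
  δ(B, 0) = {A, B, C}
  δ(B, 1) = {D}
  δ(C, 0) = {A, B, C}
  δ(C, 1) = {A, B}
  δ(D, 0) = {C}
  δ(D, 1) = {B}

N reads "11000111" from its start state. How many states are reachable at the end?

Start: {C}
read 1: {A, B}
read 1: {B, D}
read 0: {A, B, C}
read 0: {A, B, C, D}
read 0: {A, B, C, D}
read 1: {A, B, D}
read 1: {B, D}
read 1: {B, D}
Final reachable set {B, D} has 2 states.

2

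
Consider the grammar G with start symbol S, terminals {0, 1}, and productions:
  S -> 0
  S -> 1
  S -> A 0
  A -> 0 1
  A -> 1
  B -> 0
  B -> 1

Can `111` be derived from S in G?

no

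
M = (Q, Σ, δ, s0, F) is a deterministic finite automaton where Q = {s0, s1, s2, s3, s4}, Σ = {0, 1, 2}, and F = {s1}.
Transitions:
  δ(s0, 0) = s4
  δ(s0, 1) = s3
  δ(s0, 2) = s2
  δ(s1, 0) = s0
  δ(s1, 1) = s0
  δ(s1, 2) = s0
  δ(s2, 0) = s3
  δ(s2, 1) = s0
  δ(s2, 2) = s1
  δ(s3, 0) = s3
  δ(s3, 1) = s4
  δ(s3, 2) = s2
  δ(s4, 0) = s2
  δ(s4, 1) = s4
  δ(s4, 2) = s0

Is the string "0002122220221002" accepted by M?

s0 --0--> s4
s4 --0--> s2
s2 --0--> s3
s3 --2--> s2
s2 --1--> s0
s0 --2--> s2
s2 --2--> s1
s1 --2--> s0
s0 --2--> s2
s2 --0--> s3
s3 --2--> s2
s2 --2--> s1
s1 --1--> s0
s0 --0--> s4
s4 --0--> s2
s2 --2--> s1
End in state s1, which is an accepting state.

accepted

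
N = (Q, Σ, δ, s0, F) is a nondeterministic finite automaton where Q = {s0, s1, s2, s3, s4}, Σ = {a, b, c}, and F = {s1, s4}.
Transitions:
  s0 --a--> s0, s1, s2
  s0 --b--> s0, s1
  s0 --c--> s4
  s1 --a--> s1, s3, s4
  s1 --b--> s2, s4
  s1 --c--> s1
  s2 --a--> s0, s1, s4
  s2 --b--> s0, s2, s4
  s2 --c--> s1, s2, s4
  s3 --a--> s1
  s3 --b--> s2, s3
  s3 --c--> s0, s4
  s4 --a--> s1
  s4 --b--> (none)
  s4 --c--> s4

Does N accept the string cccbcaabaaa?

rejected

Start: {s0}
read c: {s4}
read c: {s4}
read c: {s4}
read b: {}
The reachable set is empty and stays empty for the remaining 7 symbols.
Reachable ∩ accepting = {} — empty.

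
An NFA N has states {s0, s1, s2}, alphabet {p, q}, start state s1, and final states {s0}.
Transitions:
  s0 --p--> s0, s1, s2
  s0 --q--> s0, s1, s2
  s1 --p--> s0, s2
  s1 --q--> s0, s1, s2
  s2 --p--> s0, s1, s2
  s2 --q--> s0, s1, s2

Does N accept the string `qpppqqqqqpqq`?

Start: {s1}
read q: {s0, s1, s2}
read p: {s0, s1, s2}
read p: {s0, s1, s2}
read p: {s0, s1, s2}
read q: {s0, s1, s2}
read q: {s0, s1, s2}
read q: {s0, s1, s2}
read q: {s0, s1, s2}
read q: {s0, s1, s2}
read p: {s0, s1, s2}
read q: {s0, s1, s2}
read q: {s0, s1, s2}
Reachable ∩ accepting = {s0} — nonempty.

accepted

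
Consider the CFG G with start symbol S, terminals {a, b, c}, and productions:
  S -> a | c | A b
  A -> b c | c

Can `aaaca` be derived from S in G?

no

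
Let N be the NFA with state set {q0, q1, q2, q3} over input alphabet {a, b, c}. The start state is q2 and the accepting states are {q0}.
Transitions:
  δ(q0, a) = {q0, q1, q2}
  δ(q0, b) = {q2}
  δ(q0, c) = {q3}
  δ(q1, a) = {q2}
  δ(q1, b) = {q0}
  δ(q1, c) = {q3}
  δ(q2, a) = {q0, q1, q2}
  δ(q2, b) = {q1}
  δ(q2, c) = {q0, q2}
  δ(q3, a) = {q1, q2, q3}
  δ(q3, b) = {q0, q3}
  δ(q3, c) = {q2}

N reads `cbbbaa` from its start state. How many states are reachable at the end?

Start: {q2}
read c: {q0, q2}
read b: {q1, q2}
read b: {q0, q1}
read b: {q0, q2}
read a: {q0, q1, q2}
read a: {q0, q1, q2}
Final reachable set {q0, q1, q2} has 3 states.

3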